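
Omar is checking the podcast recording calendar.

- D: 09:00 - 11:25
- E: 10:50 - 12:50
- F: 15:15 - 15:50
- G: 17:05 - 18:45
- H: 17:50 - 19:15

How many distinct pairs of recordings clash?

Sorted by start: D, E, F, G, H.
E starts before D ends → D and E overlap.
F starts after D ends, so D has no further overlaps.
F starts after E ends, so E has no further overlaps.
G starts after F ends, so F has no further overlaps.
H starts before G ends → G and H overlap.
Overlapping pairs: D & E, G & H — 2 in total.

2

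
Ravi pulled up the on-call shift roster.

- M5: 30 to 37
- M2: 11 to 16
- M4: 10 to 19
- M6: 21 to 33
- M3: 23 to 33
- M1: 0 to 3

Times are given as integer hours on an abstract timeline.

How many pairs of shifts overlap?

4

Sorted by start: M1, M4, M2, M6, M3, M5.
M4 starts after M1 ends; M1 is clear from here.
M2 starts before M4 ends → M4 and M2 overlap.
M6 starts after M4 ends; M4 is clear from here.
M6 starts after M2 ends; M2 is clear from here.
M3 starts before M6 ends → M6 and M3 overlap.
M5 starts before M6 ends → M6 and M5 overlap.
M5 starts before M3 ends → M3 and M5 overlap.
Overlapping pairs: M2 & M4, M3 & M5, M3 & M6, M5 & M6 — 4 in total.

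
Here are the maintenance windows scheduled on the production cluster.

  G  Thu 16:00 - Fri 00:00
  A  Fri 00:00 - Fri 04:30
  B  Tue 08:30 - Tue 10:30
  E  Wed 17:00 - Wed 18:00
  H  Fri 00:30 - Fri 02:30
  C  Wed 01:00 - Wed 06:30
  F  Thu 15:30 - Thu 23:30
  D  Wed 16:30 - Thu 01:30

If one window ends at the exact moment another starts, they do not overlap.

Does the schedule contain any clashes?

Sorted by start: B, C, D, E, F, G, A, H.
C starts after B ends, so B has no further overlaps.
D starts after C ends, so C has no further overlaps.
E starts before D ends → D and E overlap.
That's a conflict, so the schedule is not conflict-free.

Yes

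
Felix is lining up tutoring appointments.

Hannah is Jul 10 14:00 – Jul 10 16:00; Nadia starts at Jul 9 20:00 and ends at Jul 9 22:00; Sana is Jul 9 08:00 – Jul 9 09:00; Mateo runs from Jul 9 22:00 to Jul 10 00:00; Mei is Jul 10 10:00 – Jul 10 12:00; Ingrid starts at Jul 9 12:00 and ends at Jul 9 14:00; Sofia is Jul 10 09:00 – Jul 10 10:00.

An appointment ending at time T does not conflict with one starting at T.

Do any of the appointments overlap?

Two intervals overlap when each starts before the other ends.
Sorted by start: Sana, Ingrid, Nadia, Mateo, Sofia, Mei, Hannah.
Ingrid starts after Sana ends; Sana is clear from here.
Nadia starts after Ingrid ends; Ingrid is clear from here.
Mateo starts exactly when Nadia ends (back-to-back, no overlap); Nadia is clear from here.
Sofia starts after Mateo ends; Mateo is clear from here.
Mei starts exactly when Sofia ends (back-to-back, no overlap); Sofia is clear from here.
Hannah starts after Mei ends.
Every pair is clear; the schedule has no overlaps.

No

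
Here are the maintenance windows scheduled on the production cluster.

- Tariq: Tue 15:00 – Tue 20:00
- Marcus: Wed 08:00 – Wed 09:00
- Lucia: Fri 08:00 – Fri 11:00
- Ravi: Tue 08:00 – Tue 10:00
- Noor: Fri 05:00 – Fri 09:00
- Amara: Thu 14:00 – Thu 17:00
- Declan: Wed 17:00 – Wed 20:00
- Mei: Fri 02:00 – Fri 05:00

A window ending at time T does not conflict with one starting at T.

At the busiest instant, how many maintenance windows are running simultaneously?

2

Walk through starts and ends in time order (an end at T is processed before a start at T):
Tue 08:00 start Ravi → 1
Tue 10:00 end Ravi → 0
Tue 15:00 start Tariq → 1
Tue 20:00 end Tariq → 0
Wed 08:00 start Marcus → 1
Wed 09:00 end Marcus → 0
Wed 17:00 start Declan → 1
Wed 20:00 end Declan → 0
Thu 14:00 start Amara → 1
Thu 17:00 end Amara → 0
Fri 02:00 start Mei → 1
Fri 05:00 end Mei → 0
Fri 05:00 start Noor → 1
Fri 08:00 start Lucia → 2
Fri 09:00 end Noor → 1
Fri 11:00 end Lucia → 0
Peak is 2, at Fri 08:00 (Lucia, Noor).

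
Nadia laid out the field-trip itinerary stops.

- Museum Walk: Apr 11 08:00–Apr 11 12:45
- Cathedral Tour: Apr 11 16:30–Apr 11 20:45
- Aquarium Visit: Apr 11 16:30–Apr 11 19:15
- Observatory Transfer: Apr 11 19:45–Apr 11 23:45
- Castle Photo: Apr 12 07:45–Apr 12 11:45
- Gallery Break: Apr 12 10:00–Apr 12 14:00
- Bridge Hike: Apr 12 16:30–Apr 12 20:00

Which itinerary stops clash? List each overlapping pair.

Sorted by start: Museum Walk, Cathedral Tour, Aquarium Visit, Observatory Transfer, Castle Photo, Gallery Break, Bridge Hike.
Cathedral Tour starts after Museum Walk ends, so Museum Walk has no further overlaps.
Aquarium Visit starts before Cathedral Tour ends → Cathedral Tour and Aquarium Visit overlap.
Observatory Transfer starts before Cathedral Tour ends → Cathedral Tour and Observatory Transfer overlap.
Castle Photo starts after Cathedral Tour ends, so Cathedral Tour has no further overlaps.
Observatory Transfer starts after Aquarium Visit ends, so Aquarium Visit has no further overlaps.
Castle Photo starts after Observatory Transfer ends, so Observatory Transfer has no further overlaps.
Gallery Break starts before Castle Photo ends → Castle Photo and Gallery Break overlap.
Bridge Hike starts after Castle Photo ends.
Bridge Hike starts after Gallery Break ends.

Aquarium Visit & Cathedral Tour, Castle Photo & Gallery Break, Cathedral Tour & Observatory Transfer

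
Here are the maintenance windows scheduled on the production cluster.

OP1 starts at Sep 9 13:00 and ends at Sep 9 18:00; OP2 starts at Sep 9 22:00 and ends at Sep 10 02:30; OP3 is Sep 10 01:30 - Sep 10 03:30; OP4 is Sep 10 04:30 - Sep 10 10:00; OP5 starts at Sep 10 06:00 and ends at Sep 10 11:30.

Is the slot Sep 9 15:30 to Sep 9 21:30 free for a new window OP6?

No — it overlaps OP1

OP1: starts Sep 9 13:00 before OP6 ends Sep 9 21:30, and ends Sep 9 18:00 after OP6 starts Sep 9 15:30 → overlap.
OP2: starts Sep 9 22:00 at or after OP6 ends Sep 9 21:30 → clear.
OP3: starts Sep 10 01:30 at or after OP6 ends Sep 9 21:30 → clear.
OP4: starts Sep 10 04:30 at or after OP6 ends Sep 9 21:30 → clear.
OP5: starts Sep 10 06:00 at or after OP6 ends Sep 9 21:30 → clear.
OP6 overlaps OP1.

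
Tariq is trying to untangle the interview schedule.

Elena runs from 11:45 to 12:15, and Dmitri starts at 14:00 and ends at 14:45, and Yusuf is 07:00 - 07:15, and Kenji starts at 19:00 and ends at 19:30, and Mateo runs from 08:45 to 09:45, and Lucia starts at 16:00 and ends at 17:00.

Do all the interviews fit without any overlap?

Sorted by start: Yusuf, Mateo, Elena, Dmitri, Lucia, Kenji.
Mateo starts after Yusuf ends — done with Yusuf.
Elena starts after Mateo ends — done with Mateo.
Dmitri starts after Elena ends — done with Elena.
Lucia starts after Dmitri ends — done with Dmitri.
Kenji starts after Lucia ends.
Every pair is clear; the schedule has no overlaps.

Yes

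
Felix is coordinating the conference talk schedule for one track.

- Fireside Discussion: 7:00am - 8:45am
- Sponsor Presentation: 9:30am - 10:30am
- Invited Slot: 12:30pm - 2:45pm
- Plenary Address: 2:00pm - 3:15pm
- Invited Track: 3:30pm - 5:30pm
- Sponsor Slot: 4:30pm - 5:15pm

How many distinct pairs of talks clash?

2

Sorted by start: Fireside Discussion, Sponsor Presentation, Invited Slot, Plenary Address, Invited Track, Sponsor Slot.
Sponsor Presentation starts after Fireside Discussion ends — done with Fireside Discussion.
Invited Slot starts after Sponsor Presentation ends — done with Sponsor Presentation.
Plenary Address starts before Invited Slot ends → Invited Slot and Plenary Address overlap.
Invited Track starts after Invited Slot ends — done with Invited Slot.
Invited Track starts after Plenary Address ends — done with Plenary Address.
Sponsor Slot starts before Invited Track ends → Invited Track and Sponsor Slot overlap.
Overlapping pairs: Invited Slot & Plenary Address, Invited Track & Sponsor Slot — 2 in total.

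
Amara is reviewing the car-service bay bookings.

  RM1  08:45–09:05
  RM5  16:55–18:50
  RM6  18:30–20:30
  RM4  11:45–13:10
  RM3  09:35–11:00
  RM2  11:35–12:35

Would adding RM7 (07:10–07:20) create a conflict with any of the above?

No — it doesn't clash with anything

RM1: starts 08:45 at or after RM7 ends 07:20 → clear.
RM3: starts 09:35 at or after RM7 ends 07:20 → clear.
RM2: starts 11:35 at or after RM7 ends 07:20 → clear.
RM4: starts 11:45 at or after RM7 ends 07:20 → clear.
RM5: starts 16:55 at or after RM7 ends 07:20 → clear.
RM6: starts 18:30 at or after RM7 ends 07:20 → clear.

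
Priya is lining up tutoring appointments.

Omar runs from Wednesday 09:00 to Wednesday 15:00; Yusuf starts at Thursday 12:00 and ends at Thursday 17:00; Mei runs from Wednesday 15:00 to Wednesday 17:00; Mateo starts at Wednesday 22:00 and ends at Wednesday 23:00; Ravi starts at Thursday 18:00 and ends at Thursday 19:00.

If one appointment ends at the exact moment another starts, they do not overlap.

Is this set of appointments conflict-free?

Check each pair: they overlap iff neither finishes before the other starts.
Sorted by start: Omar, Mei, Mateo, Yusuf, Ravi.
Mei starts exactly when Omar ends (back-to-back, no overlap), so nothing later overlaps Omar either.
Mateo starts after Mei ends, so nothing later overlaps Mei either.
Yusuf starts after Mateo ends, so nothing later overlaps Mateo either.
Ravi starts after Yusuf ends.
Every pair is clear; the schedule has no overlaps.

Yes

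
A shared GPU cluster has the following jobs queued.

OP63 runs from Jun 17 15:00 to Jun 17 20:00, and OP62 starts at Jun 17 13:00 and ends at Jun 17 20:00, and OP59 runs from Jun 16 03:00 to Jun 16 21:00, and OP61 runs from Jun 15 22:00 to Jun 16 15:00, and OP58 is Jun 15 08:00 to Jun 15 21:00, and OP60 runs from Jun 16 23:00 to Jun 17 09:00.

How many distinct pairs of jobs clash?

Sorted by start: OP58, OP61, OP59, OP60, OP62, OP63.
OP61 starts after OP58 ends, so OP58 has no further overlaps.
OP59 starts before OP61 ends → OP61 and OP59 overlap.
OP60 starts after OP61 ends, so OP61 has no further overlaps.
OP60 starts after OP59 ends, so OP59 has no further overlaps.
OP62 starts after OP60 ends, so OP60 has no further overlaps.
OP63 starts before OP62 ends → OP62 and OP63 overlap.
Overlapping pairs: OP59 & OP61, OP62 & OP63 — 2 in total.

2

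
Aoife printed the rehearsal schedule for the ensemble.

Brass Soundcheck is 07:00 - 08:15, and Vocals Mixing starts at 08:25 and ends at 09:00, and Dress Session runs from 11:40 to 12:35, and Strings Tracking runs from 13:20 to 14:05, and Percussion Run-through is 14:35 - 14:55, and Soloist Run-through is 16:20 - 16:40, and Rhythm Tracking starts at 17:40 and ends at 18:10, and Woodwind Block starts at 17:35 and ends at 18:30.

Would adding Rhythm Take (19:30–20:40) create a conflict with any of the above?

Brass Soundcheck: ends 08:15 at or before Rhythm Take starts 19:30 → clear.
Vocals Mixing: ends 09:00 at or before Rhythm Take starts 19:30 → clear.
Dress Session: ends 12:35 at or before Rhythm Take starts 19:30 → clear.
Strings Tracking: ends 14:05 at or before Rhythm Take starts 19:30 → clear.
Percussion Run-through: ends 14:55 at or before Rhythm Take starts 19:30 → clear.
Soloist Run-through: ends 16:40 at or before Rhythm Take starts 19:30 → clear.
Woodwind Block: ends 18:30 at or before Rhythm Take starts 19:30 → clear.
Rhythm Tracking: ends 18:10 at or before Rhythm Take starts 19:30 → clear.

No — it doesn't clash with anything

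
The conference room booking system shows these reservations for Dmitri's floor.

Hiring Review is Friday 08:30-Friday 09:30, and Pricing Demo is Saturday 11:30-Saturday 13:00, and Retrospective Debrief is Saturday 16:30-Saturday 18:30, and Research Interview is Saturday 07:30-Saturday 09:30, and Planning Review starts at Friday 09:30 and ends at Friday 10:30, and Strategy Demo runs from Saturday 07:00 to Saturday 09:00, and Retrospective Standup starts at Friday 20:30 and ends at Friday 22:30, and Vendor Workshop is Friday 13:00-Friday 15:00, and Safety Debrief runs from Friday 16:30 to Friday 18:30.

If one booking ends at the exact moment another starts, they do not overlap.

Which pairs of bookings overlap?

Research Interview & Strategy Demo

Two intervals overlap when each starts before the other ends.
Sorted by start: Hiring Review, Planning Review, Vendor Workshop, Safety Debrief, Retrospective Standup, Strategy Demo, Research Interview, Pricing Demo, Retrospective Debrief.
Planning Review starts exactly when Hiring Review ends (back-to-back, no overlap) — done with Hiring Review.
Vendor Workshop starts after Planning Review ends — done with Planning Review.
Safety Debrief starts after Vendor Workshop ends — done with Vendor Workshop.
Retrospective Standup starts after Safety Debrief ends — done with Safety Debrief.
Strategy Demo starts after Retrospective Standup ends — done with Retrospective Standup.
Research Interview starts before Strategy Demo ends → Strategy Demo and Research Interview overlap.
Pricing Demo starts after Strategy Demo ends — done with Strategy Demo.
Pricing Demo starts after Research Interview ends — done with Research Interview.
Retrospective Debrief starts after Pricing Demo ends.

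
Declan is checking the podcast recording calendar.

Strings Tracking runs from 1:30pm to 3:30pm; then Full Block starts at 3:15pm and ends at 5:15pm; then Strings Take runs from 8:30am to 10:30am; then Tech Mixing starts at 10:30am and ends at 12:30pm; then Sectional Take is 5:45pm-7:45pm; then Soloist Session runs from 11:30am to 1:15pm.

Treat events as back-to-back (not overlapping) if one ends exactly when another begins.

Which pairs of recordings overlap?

Two intervals overlap when each starts before the other ends.
Sorted by start: Strings Take, Tech Mixing, Soloist Session, Strings Tracking, Full Block, Sectional Take.
Tech Mixing starts exactly when Strings Take ends (back-to-back, no overlap); Strings Take is clear from here.
Soloist Session starts before Tech Mixing ends → Tech Mixing and Soloist Session overlap.
Strings Tracking starts after Tech Mixing ends; Tech Mixing is clear from here.
Strings Tracking starts after Soloist Session ends; Soloist Session is clear from here.
Full Block starts before Strings Tracking ends → Strings Tracking and Full Block overlap.
Sectional Take starts after Strings Tracking ends.
Sectional Take starts after Full Block ends.

Full Block & Strings Tracking, Soloist Session & Tech Mixing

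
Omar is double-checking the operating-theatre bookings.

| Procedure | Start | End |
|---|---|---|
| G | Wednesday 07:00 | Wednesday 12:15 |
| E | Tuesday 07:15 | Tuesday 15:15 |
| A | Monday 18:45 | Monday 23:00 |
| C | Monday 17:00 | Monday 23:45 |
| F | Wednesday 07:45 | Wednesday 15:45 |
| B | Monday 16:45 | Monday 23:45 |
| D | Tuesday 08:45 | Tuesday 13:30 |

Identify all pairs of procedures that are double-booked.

Sorted by start: B, C, A, E, D, G, F.
C starts before B ends → B and C overlap.
A starts before B ends → B and A overlap.
E starts after B ends, so B has no further overlaps.
A starts before C ends → C and A overlap.
E starts after C ends, so C has no further overlaps.
E starts after A ends, so A has no further overlaps.
D starts before E ends → E and D overlap.
G starts after E ends, so E has no further overlaps.
G starts after D ends, so D has no further overlaps.
F starts before G ends → G and F overlap.

A & B, A & C, B & C, D & E, F & G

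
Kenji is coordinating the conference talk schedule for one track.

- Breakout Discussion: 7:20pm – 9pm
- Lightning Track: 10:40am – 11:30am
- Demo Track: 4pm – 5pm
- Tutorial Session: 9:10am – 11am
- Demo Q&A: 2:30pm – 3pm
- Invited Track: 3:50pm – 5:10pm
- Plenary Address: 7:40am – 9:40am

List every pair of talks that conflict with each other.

Demo Track & Invited Track, Lightning Track & Tutorial Session, Plenary Address & Tutorial Session

Two intervals overlap when each starts before the other ends.
Sorted by start: Plenary Address, Tutorial Session, Lightning Track, Demo Q&A, Invited Track, Demo Track, Breakout Discussion.
Tutorial Session starts before Plenary Address ends → Plenary Address and Tutorial Session overlap.
Lightning Track starts after Plenary Address ends, so Plenary Address has no further overlaps.
Lightning Track starts before Tutorial Session ends → Tutorial Session and Lightning Track overlap.
Demo Q&A starts after Tutorial Session ends, so Tutorial Session has no further overlaps.
Demo Q&A starts after Lightning Track ends, so Lightning Track has no further overlaps.
Invited Track starts after Demo Q&A ends, so Demo Q&A has no further overlaps.
Demo Track starts before Invited Track ends → Invited Track and Demo Track overlap.
Breakout Discussion starts after Invited Track ends.
Breakout Discussion starts after Demo Track ends.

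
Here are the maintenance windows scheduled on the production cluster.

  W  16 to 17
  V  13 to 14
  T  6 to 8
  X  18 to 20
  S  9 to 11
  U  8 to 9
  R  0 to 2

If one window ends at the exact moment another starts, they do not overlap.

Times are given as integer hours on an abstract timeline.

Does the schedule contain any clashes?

Sorted by start: R, T, U, S, V, W, X.
T starts after R ends, so R has no further overlaps.
U starts exactly when T ends (back-to-back, no overlap), so T has no further overlaps.
S starts exactly when U ends (back-to-back, no overlap), so U has no further overlaps.
V starts after S ends, so S has no further overlaps.
W starts after V ends, so V has no further overlaps.
X starts after W ends.
Every pair is clear; the schedule has no overlaps.

No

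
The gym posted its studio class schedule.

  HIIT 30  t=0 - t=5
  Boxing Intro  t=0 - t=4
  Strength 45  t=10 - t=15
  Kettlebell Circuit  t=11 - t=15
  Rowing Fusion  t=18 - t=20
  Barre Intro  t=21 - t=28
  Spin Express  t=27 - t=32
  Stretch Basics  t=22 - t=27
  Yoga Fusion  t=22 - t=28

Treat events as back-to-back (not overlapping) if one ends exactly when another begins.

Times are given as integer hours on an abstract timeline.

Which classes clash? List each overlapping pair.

Two intervals overlap when each starts before the other ends.
Sorted by start: HIIT 30, Boxing Intro, Strength 45, Kettlebell Circuit, Rowing Fusion, Barre Intro, Stretch Basics, Yoga Fusion, Spin Express.
Boxing Intro starts before HIIT 30 ends → HIIT 30 and Boxing Intro overlap.
Strength 45 starts after HIIT 30 ends, so nothing later overlaps HIIT 30 either.
Strength 45 starts after Boxing Intro ends, so nothing later overlaps Boxing Intro either.
Kettlebell Circuit starts before Strength 45 ends → Strength 45 and Kettlebell Circuit overlap.
Rowing Fusion starts after Strength 45 ends, so nothing later overlaps Strength 45 either.
Rowing Fusion starts after Kettlebell Circuit ends, so nothing later overlaps Kettlebell Circuit either.
Barre Intro starts after Rowing Fusion ends, so nothing later overlaps Rowing Fusion either.
Stretch Basics starts before Barre Intro ends → Barre Intro and Stretch Basics overlap.
Yoga Fusion starts before Barre Intro ends → Barre Intro and Yoga Fusion overlap.
Spin Express starts before Barre Intro ends → Barre Intro and Spin Express overlap.
Yoga Fusion starts before Stretch Basics ends → Stretch Basics and Yoga Fusion overlap.
Spin Express starts exactly when Stretch Basics ends (back-to-back, no overlap).
Spin Express starts before Yoga Fusion ends → Yoga Fusion and Spin Express overlap.

Barre Intro & Spin Express, Barre Intro & Stretch Basics, Barre Intro & Yoga Fusion, Boxing Intro & HIIT 30, Kettlebell Circuit & Strength 45, Spin Express & Yoga Fusion, Stretch Basics & Yoga Fusion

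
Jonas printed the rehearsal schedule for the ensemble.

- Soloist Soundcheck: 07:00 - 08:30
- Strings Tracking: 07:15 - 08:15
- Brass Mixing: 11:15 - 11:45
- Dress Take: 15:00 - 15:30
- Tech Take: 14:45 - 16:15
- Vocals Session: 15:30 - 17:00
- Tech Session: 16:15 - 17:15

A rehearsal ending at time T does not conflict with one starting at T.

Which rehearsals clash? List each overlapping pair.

Dress Take & Tech Take, Soloist Soundcheck & Strings Tracking, Tech Session & Vocals Session, Tech Take & Vocals Session

Sorted by start: Soloist Soundcheck, Strings Tracking, Brass Mixing, Tech Take, Dress Take, Vocals Session, Tech Session.
Strings Tracking starts before Soloist Soundcheck ends → Soloist Soundcheck and Strings Tracking overlap.
Brass Mixing starts after Soloist Soundcheck ends, so Soloist Soundcheck has no further overlaps.
Brass Mixing starts after Strings Tracking ends, so Strings Tracking has no further overlaps.
Tech Take starts after Brass Mixing ends, so Brass Mixing has no further overlaps.
Dress Take starts before Tech Take ends → Tech Take and Dress Take overlap.
Vocals Session starts before Tech Take ends → Tech Take and Vocals Session overlap.
Tech Session starts exactly when Tech Take ends (back-to-back, no overlap).
Vocals Session starts exactly when Dress Take ends (back-to-back, no overlap), so Dress Take has no further overlaps.
Tech Session starts before Vocals Session ends → Vocals Session and Tech Session overlap.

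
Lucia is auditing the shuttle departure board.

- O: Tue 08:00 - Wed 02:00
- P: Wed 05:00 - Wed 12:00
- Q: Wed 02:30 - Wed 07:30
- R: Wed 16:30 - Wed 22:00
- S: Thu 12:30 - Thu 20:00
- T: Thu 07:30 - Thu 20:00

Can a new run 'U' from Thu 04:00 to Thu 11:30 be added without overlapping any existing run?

No — it overlaps T

O: ends Wed 02:00 at or before U starts Thu 04:00 → clear.
Q: ends Wed 07:30 at or before U starts Thu 04:00 → clear.
P: ends Wed 12:00 at or before U starts Thu 04:00 → clear.
R: ends Wed 22:00 at or before U starts Thu 04:00 → clear.
T: starts Thu 07:30 before U ends Thu 11:30, and ends Thu 20:00 after U starts Thu 04:00 → overlap.
S: starts Thu 12:30 at or after U ends Thu 11:30 → clear.
U overlaps T.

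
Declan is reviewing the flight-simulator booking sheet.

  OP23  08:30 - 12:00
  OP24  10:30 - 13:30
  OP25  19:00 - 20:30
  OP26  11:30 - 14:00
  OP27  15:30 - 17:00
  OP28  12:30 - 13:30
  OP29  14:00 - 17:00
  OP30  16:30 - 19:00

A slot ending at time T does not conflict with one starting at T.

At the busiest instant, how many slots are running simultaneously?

Walk through starts and ends in time order (an end at T is processed before a start at T):
08:30 start OP23 → 1
10:30 start OP24 → 2
11:30 start OP26 → 3
12:00 end OP23 → 2
12:30 start OP28 → 3
13:30 end OP24 → 2
13:30 end OP28 → 1
14:00 end OP26 → 0
14:00 start OP29 → 1
15:30 start OP27 → 2
16:30 start OP30 → 3
17:00 end OP27 → 2
17:00 end OP29 → 1
19:00 end OP30 → 0
19:00 start OP25 → 1
20:30 end OP25 → 0
Peak is 3, at 11:30 (OP23, OP24, OP26).

3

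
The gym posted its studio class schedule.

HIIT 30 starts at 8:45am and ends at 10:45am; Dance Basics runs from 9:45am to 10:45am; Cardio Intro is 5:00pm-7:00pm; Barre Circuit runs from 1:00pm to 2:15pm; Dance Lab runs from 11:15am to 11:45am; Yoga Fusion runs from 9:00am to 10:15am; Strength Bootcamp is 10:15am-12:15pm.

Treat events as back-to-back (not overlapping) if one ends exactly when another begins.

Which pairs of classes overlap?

Check each pair: they overlap iff neither finishes before the other starts.
Sorted by start: HIIT 30, Yoga Fusion, Dance Basics, Strength Bootcamp, Dance Lab, Barre Circuit, Cardio Intro.
Yoga Fusion starts before HIIT 30 ends → HIIT 30 and Yoga Fusion overlap.
Dance Basics starts before HIIT 30 ends → HIIT 30 and Dance Basics overlap.
Strength Bootcamp starts before HIIT 30 ends → HIIT 30 and Strength Bootcamp overlap.
Dance Lab starts after HIIT 30 ends; HIIT 30 is clear from here.
Dance Basics starts before Yoga Fusion ends → Yoga Fusion and Dance Basics overlap.
Strength Bootcamp starts exactly when Yoga Fusion ends (back-to-back, no overlap); Yoga Fusion is clear from here.
Strength Bootcamp starts before Dance Basics ends → Dance Basics and Strength Bootcamp overlap.
Dance Lab starts after Dance Basics ends; Dance Basics is clear from here.
Dance Lab starts before Strength Bootcamp ends → Strength Bootcamp and Dance Lab overlap.
Barre Circuit starts after Strength Bootcamp ends; Strength Bootcamp is clear from here.
Barre Circuit starts after Dance Lab ends; Dance Lab is clear from here.
Cardio Intro starts after Barre Circuit ends.

Dance Basics & HIIT 30, Dance Basics & Strength Bootcamp, Dance Basics & Yoga Fusion, Dance Lab & Strength Bootcamp, HIIT 30 & Strength Bootcamp, HIIT 30 & Yoga Fusion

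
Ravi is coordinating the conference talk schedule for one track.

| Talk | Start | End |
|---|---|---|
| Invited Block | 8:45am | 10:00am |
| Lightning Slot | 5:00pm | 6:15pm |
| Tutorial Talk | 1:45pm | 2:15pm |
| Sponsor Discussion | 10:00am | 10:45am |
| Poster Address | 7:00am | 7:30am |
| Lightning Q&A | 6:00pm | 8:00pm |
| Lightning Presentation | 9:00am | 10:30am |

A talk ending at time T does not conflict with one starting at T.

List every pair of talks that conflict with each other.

Invited Block & Lightning Presentation, Lightning Presentation & Sponsor Discussion, Lightning Q&A & Lightning Slot

Sorted by start: Poster Address, Invited Block, Lightning Presentation, Sponsor Discussion, Tutorial Talk, Lightning Slot, Lightning Q&A.
Invited Block starts after Poster Address ends, so Poster Address has no further overlaps.
Lightning Presentation starts before Invited Block ends → Invited Block and Lightning Presentation overlap.
Sponsor Discussion starts exactly when Invited Block ends (back-to-back, no overlap), so Invited Block has no further overlaps.
Sponsor Discussion starts before Lightning Presentation ends → Lightning Presentation and Sponsor Discussion overlap.
Tutorial Talk starts after Lightning Presentation ends, so Lightning Presentation has no further overlaps.
Tutorial Talk starts after Sponsor Discussion ends, so Sponsor Discussion has no further overlaps.
Lightning Slot starts after Tutorial Talk ends, so Tutorial Talk has no further overlaps.
Lightning Q&A starts before Lightning Slot ends → Lightning Slot and Lightning Q&A overlap.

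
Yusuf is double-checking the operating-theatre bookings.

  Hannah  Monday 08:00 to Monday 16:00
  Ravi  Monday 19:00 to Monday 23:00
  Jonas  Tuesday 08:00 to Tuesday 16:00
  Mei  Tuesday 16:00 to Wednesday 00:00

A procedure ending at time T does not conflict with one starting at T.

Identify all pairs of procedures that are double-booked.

Sorted by start: Hannah, Ravi, Jonas, Mei.
Ravi starts after Hannah ends; Hannah is clear from here.
Jonas starts after Ravi ends; Ravi is clear from here.
Mei starts exactly when Jonas ends (back-to-back, no overlap).

no overlapping pairs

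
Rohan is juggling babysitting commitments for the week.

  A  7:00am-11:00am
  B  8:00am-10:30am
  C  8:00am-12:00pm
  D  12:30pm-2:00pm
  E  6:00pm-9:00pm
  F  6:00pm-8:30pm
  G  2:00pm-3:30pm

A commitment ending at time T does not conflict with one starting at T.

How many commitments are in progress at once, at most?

Walk through starts and ends in time order (an end at T is processed before a start at T):
7:00am start A → 1
8:00am start B → 2
8:00am start C → 3
10:30am end B → 2
11:00am end A → 1
12:00pm end C → 0
12:30pm start D → 1
2:00pm end D → 0
2:00pm start G → 1
3:30pm end G → 0
6:00pm start E → 1
6:00pm start F → 2
8:30pm end F → 1
9:00pm end E → 0
Peak is 3, at 8:00am (A, B, C).

3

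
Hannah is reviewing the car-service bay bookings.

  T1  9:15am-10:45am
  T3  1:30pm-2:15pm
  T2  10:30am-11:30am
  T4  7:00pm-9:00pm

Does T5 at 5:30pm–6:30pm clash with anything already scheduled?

No — it doesn't clash with anything

T1: ends 10:45am at or before T5 starts 5:30pm → clear.
T2: ends 11:30am at or before T5 starts 5:30pm → clear.
T3: ends 2:15pm at or before T5 starts 5:30pm → clear.
T4: starts 7:00pm at or after T5 ends 6:30pm → clear.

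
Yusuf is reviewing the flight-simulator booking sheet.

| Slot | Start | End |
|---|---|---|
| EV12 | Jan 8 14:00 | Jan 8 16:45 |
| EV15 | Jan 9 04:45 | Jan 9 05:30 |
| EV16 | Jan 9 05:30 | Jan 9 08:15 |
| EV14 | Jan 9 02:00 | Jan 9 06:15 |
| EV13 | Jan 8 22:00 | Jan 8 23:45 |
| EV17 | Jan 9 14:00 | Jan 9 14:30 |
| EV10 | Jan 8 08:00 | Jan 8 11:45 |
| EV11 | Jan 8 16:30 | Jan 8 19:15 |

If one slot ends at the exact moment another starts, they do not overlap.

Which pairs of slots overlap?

EV11 & EV12, EV14 & EV15, EV14 & EV16

Two intervals overlap when each starts before the other ends.
Sorted by start: EV10, EV12, EV11, EV13, EV14, EV15, EV16, EV17.
EV12 starts after EV10 ends, so EV10 has no further overlaps.
EV11 starts before EV12 ends → EV12 and EV11 overlap.
EV13 starts after EV12 ends, so EV12 has no further overlaps.
EV13 starts after EV11 ends, so EV11 has no further overlaps.
EV14 starts after EV13 ends, so EV13 has no further overlaps.
EV15 starts before EV14 ends → EV14 and EV15 overlap.
EV16 starts before EV14 ends → EV14 and EV16 overlap.
EV17 starts after EV14 ends.
EV16 starts exactly when EV15 ends (back-to-back, no overlap), so EV15 has no further overlaps.
EV17 starts after EV16 ends.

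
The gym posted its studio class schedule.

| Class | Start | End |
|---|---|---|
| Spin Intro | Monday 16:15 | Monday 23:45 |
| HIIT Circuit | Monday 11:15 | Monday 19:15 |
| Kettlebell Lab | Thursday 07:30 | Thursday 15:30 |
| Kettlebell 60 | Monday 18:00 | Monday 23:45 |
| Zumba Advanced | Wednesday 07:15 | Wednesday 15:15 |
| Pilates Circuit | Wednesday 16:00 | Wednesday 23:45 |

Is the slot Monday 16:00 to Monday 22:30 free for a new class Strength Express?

HIIT Circuit: starts Monday 11:15 before Strength Express ends Monday 22:30, and ends Monday 19:15 after Strength Express starts Monday 16:00 → overlap.
Spin Intro: starts Monday 16:15 before Strength Express ends Monday 22:30, and ends Monday 23:45 after Strength Express starts Monday 16:00 → overlap.
Kettlebell 60: starts Monday 18:00 before Strength Express ends Monday 22:30, and ends Monday 23:45 after Strength Express starts Monday 16:00 → overlap.
Zumba Advanced: starts Wednesday 07:15 at or after Strength Express ends Monday 22:30 → clear.
Pilates Circuit: starts Wednesday 16:00 at or after Strength Express ends Monday 22:30 → clear.
Kettlebell Lab: starts Thursday 07:30 at or after Strength Express ends Monday 22:30 → clear.
Strength Express overlaps Kettlebell 60, Spin Intro, HIIT Circuit.

No — it overlaps HIIT Circuit, Kettlebell 60, Spin Intro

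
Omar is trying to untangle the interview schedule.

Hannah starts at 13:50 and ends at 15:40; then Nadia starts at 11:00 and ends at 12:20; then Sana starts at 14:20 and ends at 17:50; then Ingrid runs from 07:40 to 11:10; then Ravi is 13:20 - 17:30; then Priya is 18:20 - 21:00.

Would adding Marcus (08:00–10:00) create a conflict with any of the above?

Ingrid: starts 07:40 before Marcus ends 10:00, and ends 11:10 after Marcus starts 08:00 → overlap.
Nadia: starts 11:00 at or after Marcus ends 10:00 → clear.
Ravi: starts 13:20 at or after Marcus ends 10:00 → clear.
Hannah: starts 13:50 at or after Marcus ends 10:00 → clear.
Sana: starts 14:20 at or after Marcus ends 10:00 → clear.
Priya: starts 18:20 at or after Marcus ends 10:00 → clear.
Marcus overlaps Ingrid.

Yes — it overlaps Ingrid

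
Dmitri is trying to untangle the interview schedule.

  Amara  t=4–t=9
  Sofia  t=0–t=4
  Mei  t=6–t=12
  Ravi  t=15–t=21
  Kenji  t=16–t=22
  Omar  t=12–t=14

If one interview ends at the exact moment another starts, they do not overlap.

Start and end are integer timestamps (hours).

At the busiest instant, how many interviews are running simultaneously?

2

Walk through starts and ends in time order (an end at T is processed before a start at T):
t=0 start Sofia → 1
t=4 end Sofia → 0
t=4 start Amara → 1
t=6 start Mei → 2
t=9 end Amara → 1
t=12 end Mei → 0
t=12 start Omar → 1
t=14 end Omar → 0
t=15 start Ravi → 1
t=16 start Kenji → 2
t=21 end Ravi → 1
t=22 end Kenji → 0
Peak is 2, at t=6 (Amara, Mei).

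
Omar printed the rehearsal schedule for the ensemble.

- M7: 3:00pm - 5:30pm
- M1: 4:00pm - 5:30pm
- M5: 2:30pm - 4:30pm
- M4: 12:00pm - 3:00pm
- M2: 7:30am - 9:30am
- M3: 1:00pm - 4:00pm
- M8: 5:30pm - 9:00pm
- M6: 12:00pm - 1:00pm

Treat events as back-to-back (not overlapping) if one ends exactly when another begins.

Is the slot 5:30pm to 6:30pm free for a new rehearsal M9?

M2: ends 9:30am at or before M9 starts 5:30pm → clear.
M4: ends 3:00pm at or before M9 starts 5:30pm → clear.
M6: ends 1:00pm at or before M9 starts 5:30pm → clear.
M3: ends 4:00pm at or before M9 starts 5:30pm → clear.
M5: ends 4:30pm at or before M9 starts 5:30pm → clear.
M7: ends 5:30pm at or before M9 starts 5:30pm → clear.
M1: ends 5:30pm at or before M9 starts 5:30pm → clear.
M8: starts 5:30pm before M9 ends 6:30pm, and ends 9:00pm after M9 starts 5:30pm → overlap.
M9 overlaps M8.

No — it overlaps M8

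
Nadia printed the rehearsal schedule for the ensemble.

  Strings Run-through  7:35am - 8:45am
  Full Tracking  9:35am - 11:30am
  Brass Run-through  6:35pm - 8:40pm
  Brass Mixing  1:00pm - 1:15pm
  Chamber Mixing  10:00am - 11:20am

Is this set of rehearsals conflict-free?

No

Sorted by start: Strings Run-through, Full Tracking, Chamber Mixing, Brass Mixing, Brass Run-through.
Full Tracking starts after Strings Run-through ends, so Strings Run-through has no further overlaps.
Chamber Mixing starts before Full Tracking ends → Full Tracking and Chamber Mixing overlap.
That's a conflict, so the schedule is not conflict-free.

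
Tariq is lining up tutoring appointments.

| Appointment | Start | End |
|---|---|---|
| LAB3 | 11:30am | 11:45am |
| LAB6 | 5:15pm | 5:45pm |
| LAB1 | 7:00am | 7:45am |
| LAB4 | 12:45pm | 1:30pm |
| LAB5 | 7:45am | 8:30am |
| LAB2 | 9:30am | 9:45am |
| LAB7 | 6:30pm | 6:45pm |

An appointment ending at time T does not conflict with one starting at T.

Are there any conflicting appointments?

Check each pair: they overlap iff neither finishes before the other starts.
Sorted by start: LAB1, LAB5, LAB2, LAB3, LAB4, LAB6, LAB7.
LAB5 starts exactly when LAB1 ends (back-to-back, no overlap) — done with LAB1.
LAB2 starts after LAB5 ends — done with LAB5.
LAB3 starts after LAB2 ends — done with LAB2.
LAB4 starts after LAB3 ends — done with LAB3.
LAB6 starts after LAB4 ends — done with LAB4.
LAB7 starts after LAB6 ends.
Every pair is clear; the schedule has no overlaps.

No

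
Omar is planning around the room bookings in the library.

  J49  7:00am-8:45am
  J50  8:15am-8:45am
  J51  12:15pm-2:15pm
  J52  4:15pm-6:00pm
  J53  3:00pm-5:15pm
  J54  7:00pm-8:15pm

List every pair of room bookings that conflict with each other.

J49 & J50, J52 & J53

Two intervals overlap when each starts before the other ends.
Sorted by start: J49, J50, J51, J53, J52, J54.
J50 starts before J49 ends → J49 and J50 overlap.
J51 starts after J49 ends — done with J49.
J51 starts after J50 ends — done with J50.
J53 starts after J51 ends — done with J51.
J52 starts before J53 ends → J53 and J52 overlap.
J54 starts after J53 ends.
J54 starts after J52 ends.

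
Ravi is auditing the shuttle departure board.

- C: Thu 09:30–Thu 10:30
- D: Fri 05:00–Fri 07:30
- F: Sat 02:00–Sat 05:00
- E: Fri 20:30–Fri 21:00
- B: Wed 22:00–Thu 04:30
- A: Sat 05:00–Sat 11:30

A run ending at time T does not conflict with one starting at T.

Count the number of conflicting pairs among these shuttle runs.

Sorted by start: B, C, D, E, F, A.
C starts after B ends — done with B.
D starts after C ends — done with C.
E starts after D ends — done with D.
F starts after E ends — done with E.
A starts exactly when F ends (back-to-back, no overlap).
No pair overlaps.

0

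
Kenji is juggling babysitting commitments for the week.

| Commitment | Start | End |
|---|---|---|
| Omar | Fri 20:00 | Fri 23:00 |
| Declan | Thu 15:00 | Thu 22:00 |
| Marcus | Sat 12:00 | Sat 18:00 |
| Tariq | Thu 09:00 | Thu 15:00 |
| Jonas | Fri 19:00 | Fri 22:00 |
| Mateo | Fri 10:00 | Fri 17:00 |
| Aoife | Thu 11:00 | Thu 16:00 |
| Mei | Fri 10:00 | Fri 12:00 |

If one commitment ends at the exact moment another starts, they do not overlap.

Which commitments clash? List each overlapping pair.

Sorted by start: Tariq, Aoife, Declan, Mei, Mateo, Jonas, Omar, Marcus.
Aoife starts before Tariq ends → Tariq and Aoife overlap.
Declan starts exactly when Tariq ends (back-to-back, no overlap); Tariq is clear from here.
Declan starts before Aoife ends → Aoife and Declan overlap.
Mei starts after Aoife ends; Aoife is clear from here.
Mei starts after Declan ends; Declan is clear from here.
Mateo starts before Mei ends → Mei and Mateo overlap.
Jonas starts after Mei ends; Mei is clear from here.
Jonas starts after Mateo ends; Mateo is clear from here.
Omar starts before Jonas ends → Jonas and Omar overlap.
Marcus starts after Jonas ends.
Marcus starts after Omar ends.

Aoife & Declan, Aoife & Tariq, Jonas & Omar, Mateo & Mei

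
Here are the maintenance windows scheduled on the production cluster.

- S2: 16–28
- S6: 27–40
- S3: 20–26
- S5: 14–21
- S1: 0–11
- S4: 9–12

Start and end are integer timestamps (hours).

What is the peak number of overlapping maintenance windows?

Sort all start/end points and keep a running count:
0 start S1 → 1
9 start S4 → 2
11 end S1 → 1
12 end S4 → 0
14 start S5 → 1
16 start S2 → 2
20 start S3 → 3
21 end S5 → 2
26 end S3 → 1
27 start S6 → 2
28 end S2 → 1
40 end S6 → 0
Peak is 3, at 20 (S2, S3, S5).

3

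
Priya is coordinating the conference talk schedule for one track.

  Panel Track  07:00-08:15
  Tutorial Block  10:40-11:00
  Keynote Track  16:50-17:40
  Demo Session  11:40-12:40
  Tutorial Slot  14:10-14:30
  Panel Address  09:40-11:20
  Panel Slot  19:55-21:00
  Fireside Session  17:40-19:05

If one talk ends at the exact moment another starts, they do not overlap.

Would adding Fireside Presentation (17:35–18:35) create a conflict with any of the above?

Yes — it overlaps Fireside Session, Keynote Track

Panel Track: ends 08:15 at or before Fireside Presentation starts 17:35 → clear.
Panel Address: ends 11:20 at or before Fireside Presentation starts 17:35 → clear.
Tutorial Block: ends 11:00 at or before Fireside Presentation starts 17:35 → clear.
Demo Session: ends 12:40 at or before Fireside Presentation starts 17:35 → clear.
Tutorial Slot: ends 14:30 at or before Fireside Presentation starts 17:35 → clear.
Keynote Track: starts 16:50 before Fireside Presentation ends 18:35, and ends 17:40 after Fireside Presentation starts 17:35 → overlap.
Fireside Session: starts 17:40 before Fireside Presentation ends 18:35, and ends 19:05 after Fireside Presentation starts 17:35 → overlap.
Panel Slot: starts 19:55 at or after Fireside Presentation ends 18:35 → clear.
Fireside Presentation overlaps Keynote Track, Fireside Session.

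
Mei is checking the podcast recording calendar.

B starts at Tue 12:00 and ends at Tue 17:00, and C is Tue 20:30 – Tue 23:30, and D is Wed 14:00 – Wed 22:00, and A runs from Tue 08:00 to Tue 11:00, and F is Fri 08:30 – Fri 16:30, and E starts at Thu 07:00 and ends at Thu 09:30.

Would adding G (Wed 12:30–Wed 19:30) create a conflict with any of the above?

Yes — it overlaps D

A: ends Tue 11:00 at or before G starts Wed 12:30 → clear.
B: ends Tue 17:00 at or before G starts Wed 12:30 → clear.
C: ends Tue 23:30 at or before G starts Wed 12:30 → clear.
D: starts Wed 14:00 before G ends Wed 19:30, and ends Wed 22:00 after G starts Wed 12:30 → overlap.
E: starts Thu 07:00 at or after G ends Wed 19:30 → clear.
F: starts Fri 08:30 at or after G ends Wed 19:30 → clear.
G overlaps D.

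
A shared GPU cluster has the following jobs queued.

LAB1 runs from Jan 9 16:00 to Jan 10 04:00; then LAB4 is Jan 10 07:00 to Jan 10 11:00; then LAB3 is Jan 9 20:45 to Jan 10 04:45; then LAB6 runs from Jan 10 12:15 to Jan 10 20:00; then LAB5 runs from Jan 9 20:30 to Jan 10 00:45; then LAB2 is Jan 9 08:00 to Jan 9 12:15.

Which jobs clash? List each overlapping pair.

LAB1 & LAB3, LAB1 & LAB5, LAB3 & LAB5

Sorted by start: LAB2, LAB1, LAB5, LAB3, LAB4, LAB6.
LAB1 starts after LAB2 ends — done with LAB2.
LAB5 starts before LAB1 ends → LAB1 and LAB5 overlap.
LAB3 starts before LAB1 ends → LAB1 and LAB3 overlap.
LAB4 starts after LAB1 ends — done with LAB1.
LAB3 starts before LAB5 ends → LAB5 and LAB3 overlap.
LAB4 starts after LAB5 ends — done with LAB5.
LAB4 starts after LAB3 ends — done with LAB3.
LAB6 starts after LAB4 ends.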